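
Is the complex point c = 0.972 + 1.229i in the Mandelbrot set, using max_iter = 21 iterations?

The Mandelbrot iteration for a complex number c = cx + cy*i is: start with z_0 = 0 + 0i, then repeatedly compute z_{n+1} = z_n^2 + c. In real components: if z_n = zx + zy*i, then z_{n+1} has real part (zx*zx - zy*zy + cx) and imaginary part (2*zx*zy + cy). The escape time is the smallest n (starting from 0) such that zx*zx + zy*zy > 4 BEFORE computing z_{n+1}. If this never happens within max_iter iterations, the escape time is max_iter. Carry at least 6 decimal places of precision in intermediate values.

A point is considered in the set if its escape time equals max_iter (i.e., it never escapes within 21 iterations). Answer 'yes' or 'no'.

Answer: no

Derivation:
z_0 = 0 + 0i, c = 0.9720 + 1.2290i
Iter 1: z = 0.9720 + 1.2290i, |z|^2 = 2.4552
Iter 2: z = 0.4063 + 3.6182i, |z|^2 = 13.2563
Escaped at iteration 2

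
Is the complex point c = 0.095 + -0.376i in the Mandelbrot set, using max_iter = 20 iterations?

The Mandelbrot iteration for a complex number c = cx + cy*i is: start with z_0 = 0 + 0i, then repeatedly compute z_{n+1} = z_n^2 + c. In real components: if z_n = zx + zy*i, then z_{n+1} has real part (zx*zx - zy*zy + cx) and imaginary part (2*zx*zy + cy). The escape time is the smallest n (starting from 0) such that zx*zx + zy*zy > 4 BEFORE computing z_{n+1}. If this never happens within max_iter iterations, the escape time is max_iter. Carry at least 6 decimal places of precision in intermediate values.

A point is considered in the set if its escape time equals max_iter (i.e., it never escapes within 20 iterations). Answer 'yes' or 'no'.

z_0 = 0 + 0i, c = 0.0950 + -0.3760i
Iter 1: z = 0.0950 + -0.3760i, |z|^2 = 0.1504
Iter 2: z = -0.0374 + -0.4474i, |z|^2 = 0.2016
Iter 3: z = -0.1038 + -0.3426i, |z|^2 = 0.1281
Iter 4: z = -0.0116 + -0.3049i, |z|^2 = 0.0931
Iter 5: z = 0.0022 + -0.3689i, |z|^2 = 0.1361
Iter 6: z = -0.0411 + -0.3776i, |z|^2 = 0.1443
Iter 7: z = -0.0459 + -0.3450i, |z|^2 = 0.1211
Iter 8: z = -0.0219 + -0.3443i, |z|^2 = 0.1190
Iter 9: z = -0.0231 + -0.3609i, |z|^2 = 0.1308
Iter 10: z = -0.0347 + -0.3593i, |z|^2 = 0.1303
Iter 11: z = -0.0329 + -0.3510i, |z|^2 = 0.1243
Iter 12: z = -0.0271 + -0.3529i, |z|^2 = 0.1253
Iter 13: z = -0.0288 + -0.3568i, |z|^2 = 0.1282
Iter 14: z = -0.0315 + -0.3554i, |z|^2 = 0.1273
Iter 15: z = -0.0304 + -0.3536i, |z|^2 = 0.1260
Iter 16: z = -0.0291 + -0.3545i, |z|^2 = 0.1265
Iter 17: z = -0.0298 + -0.3554i, |z|^2 = 0.1272
Iter 18: z = -0.0304 + -0.3548i, |z|^2 = 0.1268
Iter 19: z = -0.0300 + -0.3544i, |z|^2 = 0.1265
Did not escape in 20 iterations → in set

Answer: yes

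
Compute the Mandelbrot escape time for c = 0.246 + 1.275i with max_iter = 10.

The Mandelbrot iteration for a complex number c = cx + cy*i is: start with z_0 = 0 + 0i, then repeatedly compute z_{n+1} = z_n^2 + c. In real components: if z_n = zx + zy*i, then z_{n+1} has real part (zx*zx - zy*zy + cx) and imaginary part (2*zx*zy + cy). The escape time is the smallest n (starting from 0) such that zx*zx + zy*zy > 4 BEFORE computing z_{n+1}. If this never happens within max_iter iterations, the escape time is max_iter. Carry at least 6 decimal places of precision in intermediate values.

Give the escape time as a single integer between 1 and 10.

z_0 = 0 + 0i, c = 0.2460 + 1.2750i
Iter 1: z = 0.2460 + 1.2750i, |z|^2 = 1.6861
Iter 2: z = -1.3191 + 1.9023i, |z|^2 = 5.3588
Escaped at iteration 2

Answer: 2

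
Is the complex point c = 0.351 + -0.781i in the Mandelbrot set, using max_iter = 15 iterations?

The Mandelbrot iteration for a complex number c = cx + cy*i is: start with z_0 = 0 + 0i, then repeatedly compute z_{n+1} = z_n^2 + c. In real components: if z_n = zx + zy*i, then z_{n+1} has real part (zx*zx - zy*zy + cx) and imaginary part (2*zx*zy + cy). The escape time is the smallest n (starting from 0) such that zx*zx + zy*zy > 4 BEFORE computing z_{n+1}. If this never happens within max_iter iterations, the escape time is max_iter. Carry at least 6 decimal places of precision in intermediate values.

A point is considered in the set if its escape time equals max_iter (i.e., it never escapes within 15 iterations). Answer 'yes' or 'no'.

Answer: no

Derivation:
z_0 = 0 + 0i, c = 0.3510 + -0.7810i
Iter 1: z = 0.3510 + -0.7810i, |z|^2 = 0.7332
Iter 2: z = -0.1358 + -1.3293i, |z|^2 = 1.7854
Iter 3: z = -1.3975 + -0.4201i, |z|^2 = 2.1295
Iter 4: z = 2.1276 + 0.3931i, |z|^2 = 4.6811
Escaped at iteration 4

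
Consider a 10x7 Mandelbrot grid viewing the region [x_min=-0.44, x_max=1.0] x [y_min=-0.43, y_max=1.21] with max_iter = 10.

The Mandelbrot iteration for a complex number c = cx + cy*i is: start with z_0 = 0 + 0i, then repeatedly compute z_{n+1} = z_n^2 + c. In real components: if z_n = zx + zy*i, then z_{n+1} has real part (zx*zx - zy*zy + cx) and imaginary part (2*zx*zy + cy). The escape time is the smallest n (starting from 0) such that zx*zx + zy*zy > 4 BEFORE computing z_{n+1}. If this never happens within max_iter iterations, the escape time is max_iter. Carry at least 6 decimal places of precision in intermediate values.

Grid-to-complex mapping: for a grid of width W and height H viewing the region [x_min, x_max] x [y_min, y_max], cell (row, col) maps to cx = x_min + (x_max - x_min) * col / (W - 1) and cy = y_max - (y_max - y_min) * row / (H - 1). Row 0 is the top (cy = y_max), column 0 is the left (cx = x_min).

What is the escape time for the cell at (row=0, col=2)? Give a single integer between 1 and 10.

Answer: 3

Derivation:
z_0 = 0 + 0i, c = -0.1200 + 1.2100i
Iter 1: z = -0.1200 + 1.2100i, |z|^2 = 1.4785
Iter 2: z = -1.5697 + 0.9196i, |z|^2 = 3.3096
Iter 3: z = 1.4983 + -1.6770i, |z|^2 = 5.0572
Escaped at iteration 3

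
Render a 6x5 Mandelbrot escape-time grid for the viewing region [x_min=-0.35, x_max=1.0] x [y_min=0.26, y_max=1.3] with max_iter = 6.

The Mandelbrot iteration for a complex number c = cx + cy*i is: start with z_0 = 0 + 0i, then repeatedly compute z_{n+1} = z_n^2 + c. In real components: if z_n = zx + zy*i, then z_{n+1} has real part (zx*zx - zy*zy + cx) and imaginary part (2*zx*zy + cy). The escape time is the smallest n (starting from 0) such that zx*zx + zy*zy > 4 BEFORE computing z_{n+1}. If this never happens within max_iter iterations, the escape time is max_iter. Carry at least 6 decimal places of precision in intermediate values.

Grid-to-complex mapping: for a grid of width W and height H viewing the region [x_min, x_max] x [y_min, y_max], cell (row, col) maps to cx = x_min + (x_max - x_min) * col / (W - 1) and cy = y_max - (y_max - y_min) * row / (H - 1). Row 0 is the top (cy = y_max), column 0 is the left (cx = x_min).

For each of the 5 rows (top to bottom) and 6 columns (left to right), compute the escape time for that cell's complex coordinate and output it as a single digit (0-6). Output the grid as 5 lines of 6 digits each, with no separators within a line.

Answer: 322222
464222
665322
666532
666632

Derivation:
(row=0, col=0): c = -0.3500 + 1.3000i → escape time 3
(row=0, col=1): c = -0.0800 + 1.3000i → escape time 2
(row=0, col=2): c = 0.1900 + 1.3000i → escape time 2
(row=0, col=3): c = 0.4600 + 1.3000i → escape time 2
(row=0, col=4): c = 0.7300 + 1.3000i → escape time 2
(row=0, col=5): c = 1.0000 + 1.3000i → escape time 2
(row=1, col=0): c = -0.3500 + 1.0400i → escape time 4
(row=1, col=1): c = -0.0800 + 1.0400i → escape time 6
(row=1, col=2): c = 0.1900 + 1.0400i → escape time 4
(row=1, col=3): c = 0.4600 + 1.0400i → escape time 2
(row=1, col=4): c = 0.7300 + 1.0400i → escape time 2
(row=1, col=5): c = 1.0000 + 1.0400i → escape time 2
(row=2, col=0): c = -0.3500 + 0.7800i → escape time 6
(row=2, col=1): c = -0.0800 + 0.7800i → escape time 6
(row=2, col=2): c = 0.1900 + 0.7800i → escape time 5
(row=2, col=3): c = 0.4600 + 0.7800i → escape time 3
(row=2, col=4): c = 0.7300 + 0.7800i → escape time 2
(row=2, col=5): c = 1.0000 + 0.7800i → escape time 2
(row=3, col=0): c = -0.3500 + 0.5200i → escape time 6
(row=3, col=1): c = -0.0800 + 0.5200i → escape time 6
(row=3, col=2): c = 0.1900 + 0.5200i → escape time 6
(row=3, col=3): c = 0.4600 + 0.5200i → escape time 5
(row=3, col=4): c = 0.7300 + 0.5200i → escape time 3
(row=3, col=5): c = 1.0000 + 0.5200i → escape time 2
(row=4, col=0): c = -0.3500 + 0.2600i → escape time 6
(row=4, col=1): c = -0.0800 + 0.2600i → escape time 6
(row=4, col=2): c = 0.1900 + 0.2600i → escape time 6
(row=4, col=3): c = 0.4600 + 0.2600i → escape time 6
(row=4, col=4): c = 0.7300 + 0.2600i → escape time 3
(row=4, col=5): c = 1.0000 + 0.2600i → escape time 2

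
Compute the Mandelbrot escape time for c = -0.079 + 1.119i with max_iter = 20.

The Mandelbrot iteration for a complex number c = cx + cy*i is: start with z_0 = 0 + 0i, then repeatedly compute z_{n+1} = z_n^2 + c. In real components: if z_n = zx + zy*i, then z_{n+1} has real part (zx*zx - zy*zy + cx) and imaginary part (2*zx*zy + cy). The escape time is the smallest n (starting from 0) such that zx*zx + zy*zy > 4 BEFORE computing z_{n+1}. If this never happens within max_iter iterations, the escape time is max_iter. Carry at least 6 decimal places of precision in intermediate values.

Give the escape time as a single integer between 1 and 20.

Answer: 5

Derivation:
z_0 = 0 + 0i, c = -0.0790 + 1.1190i
Iter 1: z = -0.0790 + 1.1190i, |z|^2 = 1.2584
Iter 2: z = -1.3249 + 0.9422i, |z|^2 = 2.6432
Iter 3: z = 0.7887 + -1.3777i, |z|^2 = 2.5200
Iter 4: z = -1.3550 + -1.0541i, |z|^2 = 2.9470
Iter 5: z = 0.6459 + 3.9755i, |z|^2 = 16.2217
Escaped at iteration 5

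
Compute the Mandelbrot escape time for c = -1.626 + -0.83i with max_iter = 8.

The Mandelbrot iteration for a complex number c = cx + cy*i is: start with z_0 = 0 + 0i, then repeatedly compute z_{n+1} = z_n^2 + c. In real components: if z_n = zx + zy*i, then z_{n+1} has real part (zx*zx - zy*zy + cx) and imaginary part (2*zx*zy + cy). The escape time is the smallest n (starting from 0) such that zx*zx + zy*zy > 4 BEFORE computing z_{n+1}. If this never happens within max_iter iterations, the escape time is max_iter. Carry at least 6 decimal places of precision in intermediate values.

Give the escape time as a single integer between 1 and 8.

Answer: 3

Derivation:
z_0 = 0 + 0i, c = -1.6260 + -0.8300i
Iter 1: z = -1.6260 + -0.8300i, |z|^2 = 3.3328
Iter 2: z = 0.3290 + 1.8692i, |z|^2 = 3.6020
Iter 3: z = -5.0115 + 0.3998i, |z|^2 = 25.2753
Escaped at iteration 3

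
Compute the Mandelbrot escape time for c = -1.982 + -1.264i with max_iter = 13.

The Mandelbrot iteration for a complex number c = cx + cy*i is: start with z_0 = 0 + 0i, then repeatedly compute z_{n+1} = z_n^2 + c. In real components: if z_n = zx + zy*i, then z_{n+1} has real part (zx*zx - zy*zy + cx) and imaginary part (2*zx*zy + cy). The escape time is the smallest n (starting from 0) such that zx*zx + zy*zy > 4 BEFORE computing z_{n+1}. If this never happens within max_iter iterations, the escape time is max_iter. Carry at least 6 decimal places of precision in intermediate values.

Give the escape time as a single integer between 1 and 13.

z_0 = 0 + 0i, c = -1.9820 + -1.2640i
Iter 1: z = -1.9820 + -1.2640i, |z|^2 = 5.5260
Escaped at iteration 1

Answer: 1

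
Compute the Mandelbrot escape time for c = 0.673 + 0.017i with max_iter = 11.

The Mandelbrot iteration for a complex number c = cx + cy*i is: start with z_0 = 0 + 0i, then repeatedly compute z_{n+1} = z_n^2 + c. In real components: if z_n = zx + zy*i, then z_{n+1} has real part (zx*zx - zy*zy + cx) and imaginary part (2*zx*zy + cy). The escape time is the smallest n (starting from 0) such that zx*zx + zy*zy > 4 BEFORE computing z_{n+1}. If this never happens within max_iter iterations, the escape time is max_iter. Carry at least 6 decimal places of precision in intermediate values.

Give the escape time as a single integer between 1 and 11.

z_0 = 0 + 0i, c = 0.6730 + 0.0170i
Iter 1: z = 0.6730 + 0.0170i, |z|^2 = 0.4532
Iter 2: z = 1.1256 + 0.0399i, |z|^2 = 1.2687
Iter 3: z = 1.9385 + 0.1068i, |z|^2 = 3.7691
Iter 4: z = 4.4193 + 0.4310i, |z|^2 = 19.7158
Escaped at iteration 4

Answer: 4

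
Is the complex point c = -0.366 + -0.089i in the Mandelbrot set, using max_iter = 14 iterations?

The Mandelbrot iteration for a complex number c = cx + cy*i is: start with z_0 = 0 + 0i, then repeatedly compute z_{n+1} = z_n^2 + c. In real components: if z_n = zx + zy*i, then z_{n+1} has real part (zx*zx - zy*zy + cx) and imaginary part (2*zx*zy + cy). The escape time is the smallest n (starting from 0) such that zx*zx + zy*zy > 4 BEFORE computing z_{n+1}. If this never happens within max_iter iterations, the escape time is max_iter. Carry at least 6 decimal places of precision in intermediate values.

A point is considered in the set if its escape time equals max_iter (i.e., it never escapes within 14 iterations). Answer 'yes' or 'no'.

z_0 = 0 + 0i, c = -0.3660 + -0.0890i
Iter 1: z = -0.3660 + -0.0890i, |z|^2 = 0.1419
Iter 2: z = -0.2400 + -0.0239i, |z|^2 = 0.0582
Iter 3: z = -0.3090 + -0.0776i, |z|^2 = 0.1015
Iter 4: z = -0.2765 + -0.0411i, |z|^2 = 0.0782
Iter 5: z = -0.2912 + -0.0663i, |z|^2 = 0.0892
Iter 6: z = -0.2856 + -0.0504i, |z|^2 = 0.0841
Iter 7: z = -0.2870 + -0.0602i, |z|^2 = 0.0860
Iter 8: z = -0.2873 + -0.0544i, |z|^2 = 0.0855
Iter 9: z = -0.2864 + -0.0577i, |z|^2 = 0.0854
Iter 10: z = -0.2873 + -0.0559i, |z|^2 = 0.0857
Iter 11: z = -0.2866 + -0.0569i, |z|^2 = 0.0854
Iter 12: z = -0.2871 + -0.0564i, |z|^2 = 0.0856
Iter 13: z = -0.2868 + -0.0566i, |z|^2 = 0.0854
Did not escape in 14 iterations → in set

Answer: yes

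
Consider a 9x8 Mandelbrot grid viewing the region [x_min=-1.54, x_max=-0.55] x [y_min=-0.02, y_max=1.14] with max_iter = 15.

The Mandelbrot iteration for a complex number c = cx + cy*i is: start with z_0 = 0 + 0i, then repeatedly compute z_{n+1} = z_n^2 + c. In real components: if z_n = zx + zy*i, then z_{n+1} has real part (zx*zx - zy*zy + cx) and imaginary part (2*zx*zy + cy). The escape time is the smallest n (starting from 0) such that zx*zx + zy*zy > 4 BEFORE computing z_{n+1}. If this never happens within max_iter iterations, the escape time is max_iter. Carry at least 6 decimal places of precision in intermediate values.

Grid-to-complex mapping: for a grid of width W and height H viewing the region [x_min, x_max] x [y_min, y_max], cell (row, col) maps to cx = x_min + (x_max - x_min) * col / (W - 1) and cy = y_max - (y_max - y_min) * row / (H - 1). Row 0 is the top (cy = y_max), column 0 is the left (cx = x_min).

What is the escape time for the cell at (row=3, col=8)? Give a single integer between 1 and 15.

Answer: 15

Derivation:
z_0 = 0 + 0i, c = -0.5500 + 0.6429i
Iter 1: z = -0.5500 + 0.6429i, |z|^2 = 0.7158
Iter 2: z = -0.6608 + -0.0643i, |z|^2 = 0.4407
Iter 3: z = -0.1175 + 0.7278i, |z|^2 = 0.5435
Iter 4: z = -1.0659 + 0.4718i, |z|^2 = 1.3587
Iter 5: z = 0.3636 + -0.3629i, |z|^2 = 0.2639
Iter 6: z = -0.5495 + 0.3790i, |z|^2 = 0.4456
Iter 7: z = -0.3917 + 0.2263i, |z|^2 = 0.2046
Iter 8: z = -0.4478 + 0.4656i, |z|^2 = 0.4173
Iter 9: z = -0.5662 + 0.2259i, |z|^2 = 0.3716
Iter 10: z = -0.2804 + 0.3871i, |z|^2 = 0.2285
Iter 11: z = -0.6212 + 0.4257i, |z|^2 = 0.5672
Iter 12: z = -0.3454 + 0.1139i, |z|^2 = 0.1323
Iter 13: z = -0.4437 + 0.5642i, |z|^2 = 0.5152
Iter 14: z = -0.6714 + 0.1422i, |z|^2 = 0.4710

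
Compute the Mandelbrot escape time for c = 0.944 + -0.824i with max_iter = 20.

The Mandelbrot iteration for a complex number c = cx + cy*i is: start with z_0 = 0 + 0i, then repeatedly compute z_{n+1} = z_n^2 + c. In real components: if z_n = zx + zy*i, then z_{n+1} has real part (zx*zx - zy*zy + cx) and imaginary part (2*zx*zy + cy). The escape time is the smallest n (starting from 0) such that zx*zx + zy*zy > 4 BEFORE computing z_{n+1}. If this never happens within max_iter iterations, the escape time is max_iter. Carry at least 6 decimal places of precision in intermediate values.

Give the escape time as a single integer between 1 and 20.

z_0 = 0 + 0i, c = 0.9440 + -0.8240i
Iter 1: z = 0.9440 + -0.8240i, |z|^2 = 1.5701
Iter 2: z = 1.1562 + -2.3797i, |z|^2 = 6.9997
Escaped at iteration 2

Answer: 2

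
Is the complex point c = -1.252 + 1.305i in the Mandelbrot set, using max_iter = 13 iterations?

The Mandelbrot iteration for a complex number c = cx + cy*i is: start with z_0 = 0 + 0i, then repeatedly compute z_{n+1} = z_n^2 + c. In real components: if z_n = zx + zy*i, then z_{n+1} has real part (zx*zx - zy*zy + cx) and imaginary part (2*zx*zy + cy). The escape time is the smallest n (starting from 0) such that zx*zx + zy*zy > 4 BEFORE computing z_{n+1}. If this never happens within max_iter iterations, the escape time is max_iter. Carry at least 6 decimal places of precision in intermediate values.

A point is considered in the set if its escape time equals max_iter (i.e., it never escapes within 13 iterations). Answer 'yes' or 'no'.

z_0 = 0 + 0i, c = -1.2520 + 1.3050i
Iter 1: z = -1.2520 + 1.3050i, |z|^2 = 3.2705
Iter 2: z = -1.3875 + -1.9627i, |z|^2 = 5.7775
Escaped at iteration 2

Answer: no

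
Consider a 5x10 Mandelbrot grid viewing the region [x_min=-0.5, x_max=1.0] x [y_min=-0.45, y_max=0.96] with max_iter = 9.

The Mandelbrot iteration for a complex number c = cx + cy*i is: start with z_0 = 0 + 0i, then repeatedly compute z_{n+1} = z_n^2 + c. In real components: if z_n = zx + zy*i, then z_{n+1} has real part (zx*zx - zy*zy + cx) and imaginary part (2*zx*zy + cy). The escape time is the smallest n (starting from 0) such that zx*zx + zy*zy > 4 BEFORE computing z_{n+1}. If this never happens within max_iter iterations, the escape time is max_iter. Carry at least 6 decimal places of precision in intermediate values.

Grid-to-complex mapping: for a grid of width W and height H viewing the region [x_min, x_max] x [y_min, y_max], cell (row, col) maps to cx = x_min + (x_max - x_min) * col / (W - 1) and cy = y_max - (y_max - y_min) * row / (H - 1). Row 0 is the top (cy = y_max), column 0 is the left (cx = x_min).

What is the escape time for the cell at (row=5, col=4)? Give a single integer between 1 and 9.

z_0 = 0 + 0i, c = 1.0000 + 0.1767i
Iter 1: z = 1.0000 + 0.1767i, |z|^2 = 1.0312
Iter 2: z = 1.9688 + 0.5300i, |z|^2 = 4.1570
Escaped at iteration 2

Answer: 2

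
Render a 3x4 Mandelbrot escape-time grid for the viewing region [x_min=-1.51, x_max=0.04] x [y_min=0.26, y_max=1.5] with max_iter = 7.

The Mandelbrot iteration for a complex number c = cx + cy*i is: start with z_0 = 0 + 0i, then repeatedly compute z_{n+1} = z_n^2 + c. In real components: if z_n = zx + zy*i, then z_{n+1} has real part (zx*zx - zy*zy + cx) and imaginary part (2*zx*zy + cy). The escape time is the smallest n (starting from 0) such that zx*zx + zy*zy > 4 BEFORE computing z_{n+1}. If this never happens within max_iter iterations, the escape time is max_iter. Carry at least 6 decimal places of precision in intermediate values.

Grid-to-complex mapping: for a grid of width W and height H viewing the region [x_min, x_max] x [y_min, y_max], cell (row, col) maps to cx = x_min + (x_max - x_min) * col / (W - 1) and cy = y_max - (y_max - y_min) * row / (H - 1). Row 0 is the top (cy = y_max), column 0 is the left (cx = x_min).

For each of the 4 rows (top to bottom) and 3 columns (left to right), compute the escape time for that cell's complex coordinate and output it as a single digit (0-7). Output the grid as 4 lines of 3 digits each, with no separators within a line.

(row=0, col=0): c = -1.5100 + 1.5000i → escape time 1
(row=0, col=1): c = -0.7350 + 1.5000i → escape time 2
(row=0, col=2): c = 0.0400 + 1.5000i → escape time 2
(row=1, col=0): c = -1.5100 + 1.0867i → escape time 2
(row=1, col=1): c = -0.7350 + 1.0867i → escape time 3
(row=1, col=2): c = 0.0400 + 1.0867i → escape time 4
(row=2, col=0): c = -1.5100 + 0.6733i → escape time 3
(row=2, col=1): c = -0.7350 + 0.6733i → escape time 5
(row=2, col=2): c = 0.0400 + 0.6733i → escape time 7
(row=3, col=0): c = -1.5100 + 0.2600i → escape time 5
(row=3, col=1): c = -0.7350 + 0.2600i → escape time 7
(row=3, col=2): c = 0.0400 + 0.2600i → escape time 7

Answer: 122
234
357
577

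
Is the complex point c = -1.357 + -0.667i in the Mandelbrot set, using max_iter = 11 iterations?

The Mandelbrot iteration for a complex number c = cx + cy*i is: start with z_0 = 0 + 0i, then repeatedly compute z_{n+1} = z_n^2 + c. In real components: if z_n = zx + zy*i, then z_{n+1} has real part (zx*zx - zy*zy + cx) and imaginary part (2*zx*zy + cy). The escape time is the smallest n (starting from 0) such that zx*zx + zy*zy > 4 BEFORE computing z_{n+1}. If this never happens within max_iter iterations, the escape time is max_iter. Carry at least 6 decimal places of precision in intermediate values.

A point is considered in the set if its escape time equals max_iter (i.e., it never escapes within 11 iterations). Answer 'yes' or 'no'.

Answer: no

Derivation:
z_0 = 0 + 0i, c = -1.3570 + -0.6670i
Iter 1: z = -1.3570 + -0.6670i, |z|^2 = 2.2863
Iter 2: z = 0.0396 + 1.1432i, |z|^2 = 1.3086
Iter 3: z = -2.6624 + -0.5765i, |z|^2 = 7.4209
Escaped at iteration 3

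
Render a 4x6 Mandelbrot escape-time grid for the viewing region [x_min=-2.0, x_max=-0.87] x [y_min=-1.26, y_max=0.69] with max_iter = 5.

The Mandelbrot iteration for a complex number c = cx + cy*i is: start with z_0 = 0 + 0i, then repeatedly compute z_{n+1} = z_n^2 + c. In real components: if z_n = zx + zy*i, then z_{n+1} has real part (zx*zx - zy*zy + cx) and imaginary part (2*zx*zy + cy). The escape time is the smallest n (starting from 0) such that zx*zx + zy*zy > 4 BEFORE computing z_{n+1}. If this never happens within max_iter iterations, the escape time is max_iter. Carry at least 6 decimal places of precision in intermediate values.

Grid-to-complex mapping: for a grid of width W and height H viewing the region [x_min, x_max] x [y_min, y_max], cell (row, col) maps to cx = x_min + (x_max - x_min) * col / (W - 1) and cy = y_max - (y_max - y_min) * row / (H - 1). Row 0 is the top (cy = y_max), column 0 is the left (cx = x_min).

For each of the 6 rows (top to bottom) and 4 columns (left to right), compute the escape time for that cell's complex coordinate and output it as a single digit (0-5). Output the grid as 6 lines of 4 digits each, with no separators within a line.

(row=0, col=0): c = -2.0000 + 0.6900i → escape time 1
(row=0, col=1): c = -1.6233 + 0.6900i → escape time 3
(row=0, col=2): c = -1.2467 + 0.6900i → escape time 3
(row=0, col=3): c = -0.8700 + 0.6900i → escape time 4
(row=1, col=0): c = -2.0000 + 0.3000i → escape time 1
(row=1, col=1): c = -1.6233 + 0.3000i → escape time 4
(row=1, col=2): c = -1.2467 + 0.3000i → escape time 5
(row=1, col=3): c = -0.8700 + 0.3000i → escape time 5
(row=2, col=0): c = -2.0000 + -0.0900i → escape time 1
(row=2, col=1): c = -1.6233 + -0.0900i → escape time 5
(row=2, col=2): c = -1.2467 + -0.0900i → escape time 5
(row=2, col=3): c = -0.8700 + -0.0900i → escape time 5
(row=3, col=0): c = -2.0000 + -0.4800i → escape time 1
(row=3, col=1): c = -1.6233 + -0.4800i → escape time 3
(row=3, col=2): c = -1.2467 + -0.4800i → escape time 5
(row=3, col=3): c = -0.8700 + -0.4800i → escape time 5
(row=4, col=0): c = -2.0000 + -0.8700i → escape time 1
(row=4, col=1): c = -1.6233 + -0.8700i → escape time 3
(row=4, col=2): c = -1.2467 + -0.8700i → escape time 3
(row=4, col=3): c = -0.8700 + -0.8700i → escape time 3
(row=5, col=0): c = -2.0000 + -1.2600i → escape time 1
(row=5, col=1): c = -1.6233 + -1.2600i → escape time 1
(row=5, col=2): c = -1.2467 + -1.2600i → escape time 2
(row=5, col=3): c = -0.8700 + -1.2600i → escape time 3

Answer: 1334
1455
1555
1355
1333
1123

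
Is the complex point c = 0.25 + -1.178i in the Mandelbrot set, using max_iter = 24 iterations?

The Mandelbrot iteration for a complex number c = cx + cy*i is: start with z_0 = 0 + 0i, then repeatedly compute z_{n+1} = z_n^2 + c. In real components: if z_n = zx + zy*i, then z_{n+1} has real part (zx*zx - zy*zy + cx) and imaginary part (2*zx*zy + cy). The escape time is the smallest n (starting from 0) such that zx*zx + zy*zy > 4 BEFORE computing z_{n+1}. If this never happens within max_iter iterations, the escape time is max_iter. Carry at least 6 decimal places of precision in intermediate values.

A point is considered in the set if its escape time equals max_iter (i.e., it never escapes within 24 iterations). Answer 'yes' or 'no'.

Answer: no

Derivation:
z_0 = 0 + 0i, c = 0.2500 + -1.1780i
Iter 1: z = 0.2500 + -1.1780i, |z|^2 = 1.4502
Iter 2: z = -1.0752 + -1.7670i, |z|^2 = 4.2783
Escaped at iteration 2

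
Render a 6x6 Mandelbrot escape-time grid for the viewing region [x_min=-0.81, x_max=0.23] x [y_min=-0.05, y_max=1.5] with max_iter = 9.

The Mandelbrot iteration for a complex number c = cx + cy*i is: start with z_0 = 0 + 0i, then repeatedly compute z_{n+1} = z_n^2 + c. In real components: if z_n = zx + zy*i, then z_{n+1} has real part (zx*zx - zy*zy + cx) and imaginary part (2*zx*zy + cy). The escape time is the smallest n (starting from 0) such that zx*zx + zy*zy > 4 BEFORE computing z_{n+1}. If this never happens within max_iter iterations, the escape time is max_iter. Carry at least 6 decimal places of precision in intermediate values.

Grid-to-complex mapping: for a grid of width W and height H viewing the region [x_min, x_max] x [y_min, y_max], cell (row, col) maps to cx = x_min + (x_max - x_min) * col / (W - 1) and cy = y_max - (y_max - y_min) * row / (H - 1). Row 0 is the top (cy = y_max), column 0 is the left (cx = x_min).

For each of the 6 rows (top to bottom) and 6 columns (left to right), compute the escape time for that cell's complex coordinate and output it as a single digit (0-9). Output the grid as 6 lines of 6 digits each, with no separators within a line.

(row=0, col=0): c = -0.8100 + 1.5000i → escape time 2
(row=0, col=1): c = -0.6020 + 1.5000i → escape time 2
(row=0, col=2): c = -0.3940 + 1.5000i → escape time 2
(row=0, col=3): c = -0.1860 + 1.5000i → escape time 2
(row=0, col=4): c = 0.0220 + 1.5000i → escape time 2
(row=0, col=5): c = 0.2300 + 1.5000i → escape time 2
(row=1, col=0): c = -0.8100 + 1.1900i → escape time 3
(row=1, col=1): c = -0.6020 + 1.1900i → escape time 3
(row=1, col=2): c = -0.3940 + 1.1900i → escape time 3
(row=1, col=3): c = -0.1860 + 1.1900i → escape time 3
(row=1, col=4): c = 0.0220 + 1.1900i → escape time 3
(row=1, col=5): c = 0.2300 + 1.1900i → escape time 2
(row=2, col=0): c = -0.8100 + 0.8800i → escape time 4
(row=2, col=1): c = -0.6020 + 0.8800i → escape time 4
(row=2, col=2): c = -0.3940 + 0.8800i → escape time 5
(row=2, col=3): c = -0.1860 + 0.8800i → escape time 9
(row=2, col=4): c = 0.0220 + 0.8800i → escape time 8
(row=2, col=5): c = 0.2300 + 0.8800i → escape time 4
(row=3, col=0): c = -0.8100 + 0.5700i → escape time 5
(row=3, col=1): c = -0.6020 + 0.5700i → escape time 9
(row=3, col=2): c = -0.3940 + 0.5700i → escape time 9
(row=3, col=3): c = -0.1860 + 0.5700i → escape time 9
(row=3, col=4): c = 0.0220 + 0.5700i → escape time 9
(row=3, col=5): c = 0.2300 + 0.5700i → escape time 9
(row=4, col=0): c = -0.8100 + 0.2600i → escape time 9
(row=4, col=1): c = -0.6020 + 0.2600i → escape time 9
(row=4, col=2): c = -0.3940 + 0.2600i → escape time 9
(row=4, col=3): c = -0.1860 + 0.2600i → escape time 9
(row=4, col=4): c = 0.0220 + 0.2600i → escape time 9
(row=4, col=5): c = 0.2300 + 0.2600i → escape time 9
(row=5, col=0): c = -0.8100 + -0.0500i → escape time 9
(row=5, col=1): c = -0.6020 + -0.0500i → escape time 9
(row=5, col=2): c = -0.3940 + -0.0500i → escape time 9
(row=5, col=3): c = -0.1860 + -0.0500i → escape time 9
(row=5, col=4): c = 0.0220 + -0.0500i → escape time 9
(row=5, col=5): c = 0.2300 + -0.0500i → escape time 9

Answer: 222222
333332
445984
599999
999999
999999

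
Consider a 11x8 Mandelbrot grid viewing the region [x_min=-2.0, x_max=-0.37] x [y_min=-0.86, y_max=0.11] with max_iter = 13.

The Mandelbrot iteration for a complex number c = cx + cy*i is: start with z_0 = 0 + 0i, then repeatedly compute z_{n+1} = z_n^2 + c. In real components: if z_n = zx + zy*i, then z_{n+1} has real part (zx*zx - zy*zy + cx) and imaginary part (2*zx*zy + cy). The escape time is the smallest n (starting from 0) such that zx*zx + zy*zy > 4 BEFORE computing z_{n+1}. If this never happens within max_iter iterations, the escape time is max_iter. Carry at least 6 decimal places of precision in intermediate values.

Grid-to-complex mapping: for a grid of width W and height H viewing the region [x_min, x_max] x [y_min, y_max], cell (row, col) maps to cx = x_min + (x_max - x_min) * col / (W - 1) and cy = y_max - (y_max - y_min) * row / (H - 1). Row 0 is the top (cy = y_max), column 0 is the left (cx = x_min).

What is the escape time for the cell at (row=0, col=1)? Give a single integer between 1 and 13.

Answer: 4

Derivation:
z_0 = 0 + 0i, c = -1.8370 + 0.1100i
Iter 1: z = -1.8370 + 0.1100i, |z|^2 = 3.3867
Iter 2: z = 1.5255 + -0.2941i, |z|^2 = 2.4136
Iter 3: z = 0.4035 + -0.7874i, |z|^2 = 0.7828
Iter 4: z = -2.2942 + -0.5255i, |z|^2 = 5.5393
Escaped at iteration 4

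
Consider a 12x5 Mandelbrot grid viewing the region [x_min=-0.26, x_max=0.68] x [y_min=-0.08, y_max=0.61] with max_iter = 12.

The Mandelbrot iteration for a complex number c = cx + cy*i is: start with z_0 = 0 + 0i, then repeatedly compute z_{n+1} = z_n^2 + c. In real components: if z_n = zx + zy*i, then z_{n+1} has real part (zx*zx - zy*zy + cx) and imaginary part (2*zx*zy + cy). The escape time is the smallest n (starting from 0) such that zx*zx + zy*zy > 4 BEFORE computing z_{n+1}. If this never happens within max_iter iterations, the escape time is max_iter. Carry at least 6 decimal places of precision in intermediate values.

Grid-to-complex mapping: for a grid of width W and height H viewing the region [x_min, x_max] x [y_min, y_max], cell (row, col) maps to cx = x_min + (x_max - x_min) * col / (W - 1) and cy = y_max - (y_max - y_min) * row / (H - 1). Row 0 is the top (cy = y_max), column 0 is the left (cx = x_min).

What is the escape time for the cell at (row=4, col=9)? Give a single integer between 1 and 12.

Answer: 5

Derivation:
z_0 = 0 + 0i, c = 0.5091 + -0.0800i
Iter 1: z = 0.5091 + -0.0800i, |z|^2 = 0.2656
Iter 2: z = 0.7619 + -0.1615i, |z|^2 = 0.6065
Iter 3: z = 1.0635 + -0.3260i, |z|^2 = 1.2372
Iter 4: z = 1.5338 + -0.7734i, |z|^2 = 2.9506
Iter 5: z = 2.2633 + -2.4524i, |z|^2 = 11.1371
Escaped at iteration 5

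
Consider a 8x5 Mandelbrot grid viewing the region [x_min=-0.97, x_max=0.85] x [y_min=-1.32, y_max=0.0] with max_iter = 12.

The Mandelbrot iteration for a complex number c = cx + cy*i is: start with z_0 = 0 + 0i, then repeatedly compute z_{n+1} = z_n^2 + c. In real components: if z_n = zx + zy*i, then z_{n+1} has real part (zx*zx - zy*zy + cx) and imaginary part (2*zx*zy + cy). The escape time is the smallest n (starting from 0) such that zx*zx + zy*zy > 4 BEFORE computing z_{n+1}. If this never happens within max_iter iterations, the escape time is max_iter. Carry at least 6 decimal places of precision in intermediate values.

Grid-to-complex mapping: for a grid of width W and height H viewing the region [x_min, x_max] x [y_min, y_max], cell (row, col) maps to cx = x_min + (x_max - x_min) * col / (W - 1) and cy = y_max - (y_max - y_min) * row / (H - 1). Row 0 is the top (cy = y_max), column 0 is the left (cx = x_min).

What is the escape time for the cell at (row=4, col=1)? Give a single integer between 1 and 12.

z_0 = 0 + 0i, c = -0.7100 + -1.3200i
Iter 1: z = -0.7100 + -1.3200i, |z|^2 = 2.2465
Iter 2: z = -1.9483 + 0.5544i, |z|^2 = 4.1032
Escaped at iteration 2

Answer: 2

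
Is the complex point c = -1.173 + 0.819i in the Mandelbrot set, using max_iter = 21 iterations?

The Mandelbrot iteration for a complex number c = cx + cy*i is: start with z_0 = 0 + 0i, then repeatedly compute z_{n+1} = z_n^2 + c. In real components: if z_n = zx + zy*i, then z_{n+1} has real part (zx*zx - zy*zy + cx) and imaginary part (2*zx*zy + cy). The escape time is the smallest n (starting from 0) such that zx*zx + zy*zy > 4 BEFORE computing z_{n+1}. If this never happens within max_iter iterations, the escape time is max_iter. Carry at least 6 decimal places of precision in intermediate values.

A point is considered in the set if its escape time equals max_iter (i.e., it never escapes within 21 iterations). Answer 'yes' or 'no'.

Answer: no

Derivation:
z_0 = 0 + 0i, c = -1.1730 + 0.8190i
Iter 1: z = -1.1730 + 0.8190i, |z|^2 = 2.0467
Iter 2: z = -0.4678 + -1.1024i, |z|^2 = 1.4341
Iter 3: z = -2.1694 + 1.8505i, |z|^2 = 8.1303
Escaped at iteration 3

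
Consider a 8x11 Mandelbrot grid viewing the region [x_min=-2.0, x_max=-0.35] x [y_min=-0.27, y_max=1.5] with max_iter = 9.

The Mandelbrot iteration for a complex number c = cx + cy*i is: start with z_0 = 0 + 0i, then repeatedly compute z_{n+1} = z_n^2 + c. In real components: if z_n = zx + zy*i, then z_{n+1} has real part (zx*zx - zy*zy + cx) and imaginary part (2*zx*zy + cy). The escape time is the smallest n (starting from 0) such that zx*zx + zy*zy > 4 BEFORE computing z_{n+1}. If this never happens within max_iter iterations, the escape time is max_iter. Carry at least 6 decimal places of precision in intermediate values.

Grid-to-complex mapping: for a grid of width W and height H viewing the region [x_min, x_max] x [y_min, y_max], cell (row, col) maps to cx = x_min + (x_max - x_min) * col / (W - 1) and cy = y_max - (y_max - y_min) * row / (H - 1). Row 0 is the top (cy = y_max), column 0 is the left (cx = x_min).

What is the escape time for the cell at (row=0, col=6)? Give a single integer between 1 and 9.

Answer: 2

Derivation:
z_0 = 0 + 0i, c = -0.5857 + 1.5000i
Iter 1: z = -0.5857 + 1.5000i, |z|^2 = 2.5931
Iter 2: z = -2.4927 + -0.2571i, |z|^2 = 6.2794
Escaped at iteration 2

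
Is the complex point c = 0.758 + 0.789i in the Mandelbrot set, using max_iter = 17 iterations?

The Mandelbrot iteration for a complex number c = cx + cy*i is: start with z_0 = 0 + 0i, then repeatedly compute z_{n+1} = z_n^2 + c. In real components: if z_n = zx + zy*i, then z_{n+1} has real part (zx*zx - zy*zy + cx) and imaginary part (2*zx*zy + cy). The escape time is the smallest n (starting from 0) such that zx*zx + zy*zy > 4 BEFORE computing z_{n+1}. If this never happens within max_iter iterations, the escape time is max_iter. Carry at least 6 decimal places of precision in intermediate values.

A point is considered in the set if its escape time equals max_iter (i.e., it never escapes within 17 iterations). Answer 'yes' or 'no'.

z_0 = 0 + 0i, c = 0.7580 + 0.7890i
Iter 1: z = 0.7580 + 0.7890i, |z|^2 = 1.1971
Iter 2: z = 0.7100 + 1.9851i, |z|^2 = 4.4449
Escaped at iteration 2

Answer: no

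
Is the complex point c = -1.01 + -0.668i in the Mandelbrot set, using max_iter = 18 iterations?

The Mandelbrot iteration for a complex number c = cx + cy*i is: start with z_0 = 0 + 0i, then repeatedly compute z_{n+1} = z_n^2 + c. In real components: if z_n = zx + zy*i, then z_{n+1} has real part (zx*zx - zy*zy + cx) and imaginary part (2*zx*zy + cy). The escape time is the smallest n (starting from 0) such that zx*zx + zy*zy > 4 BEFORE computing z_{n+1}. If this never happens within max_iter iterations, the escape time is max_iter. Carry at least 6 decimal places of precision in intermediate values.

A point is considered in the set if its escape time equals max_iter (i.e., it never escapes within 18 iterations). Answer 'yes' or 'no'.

Answer: no

Derivation:
z_0 = 0 + 0i, c = -1.0100 + -0.6680i
Iter 1: z = -1.0100 + -0.6680i, |z|^2 = 1.4663
Iter 2: z = -0.4361 + 0.6814i, |z|^2 = 0.6545
Iter 3: z = -1.2840 + -1.2623i, |z|^2 = 3.2422
Iter 4: z = -0.9547 + 2.5737i, |z|^2 = 7.5355
Escaped at iteration 4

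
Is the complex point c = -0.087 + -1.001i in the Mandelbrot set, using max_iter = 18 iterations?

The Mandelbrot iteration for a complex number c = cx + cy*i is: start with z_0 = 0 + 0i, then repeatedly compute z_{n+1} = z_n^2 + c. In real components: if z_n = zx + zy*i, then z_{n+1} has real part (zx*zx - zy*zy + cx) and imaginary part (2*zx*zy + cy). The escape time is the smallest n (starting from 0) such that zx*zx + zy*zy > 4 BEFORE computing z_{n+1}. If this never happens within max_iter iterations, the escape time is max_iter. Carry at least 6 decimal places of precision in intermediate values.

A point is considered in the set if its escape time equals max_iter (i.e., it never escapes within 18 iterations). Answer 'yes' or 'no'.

Answer: no

Derivation:
z_0 = 0 + 0i, c = -0.0870 + -1.0010i
Iter 1: z = -0.0870 + -1.0010i, |z|^2 = 1.0096
Iter 2: z = -1.0814 + -0.8268i, |z|^2 = 1.8531
Iter 3: z = 0.3989 + 0.7873i, |z|^2 = 0.7789
Iter 4: z = -0.5478 + -0.3730i, |z|^2 = 0.4392
Iter 5: z = 0.0740 + -0.5924i, |z|^2 = 0.3564
Iter 6: z = -0.4325 + -1.0886i, |z|^2 = 1.3722
Iter 7: z = -1.0851 + -0.0594i, |z|^2 = 1.1809
Iter 8: z = 1.0869 + -0.8721i, |z|^2 = 1.9419
Iter 9: z = 0.3337 + -2.8968i, |z|^2 = 8.5029
Escaped at iteration 9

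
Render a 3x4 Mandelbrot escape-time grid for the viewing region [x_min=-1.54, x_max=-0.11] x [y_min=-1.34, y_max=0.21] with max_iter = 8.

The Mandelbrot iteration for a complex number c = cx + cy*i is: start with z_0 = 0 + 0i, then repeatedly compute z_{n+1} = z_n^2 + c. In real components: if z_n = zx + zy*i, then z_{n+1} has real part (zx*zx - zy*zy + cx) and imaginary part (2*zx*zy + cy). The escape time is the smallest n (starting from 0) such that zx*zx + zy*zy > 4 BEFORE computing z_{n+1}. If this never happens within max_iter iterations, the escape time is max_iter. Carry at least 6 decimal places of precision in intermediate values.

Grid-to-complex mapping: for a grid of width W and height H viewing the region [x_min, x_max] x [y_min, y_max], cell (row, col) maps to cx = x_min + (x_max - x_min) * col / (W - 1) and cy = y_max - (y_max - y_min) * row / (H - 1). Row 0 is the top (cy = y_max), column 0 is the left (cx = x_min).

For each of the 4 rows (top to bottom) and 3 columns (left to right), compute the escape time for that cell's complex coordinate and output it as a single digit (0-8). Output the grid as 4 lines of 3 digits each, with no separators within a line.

(row=0, col=0): c = -1.5400 + 0.2100i → escape time 5
(row=0, col=1): c = -0.8250 + 0.2100i → escape time 8
(row=0, col=2): c = -0.1100 + 0.2100i → escape time 8
(row=1, col=0): c = -1.5400 + -0.3067i → escape time 4
(row=1, col=1): c = -0.8250 + -0.3067i → escape time 8
(row=1, col=2): c = -0.1100 + -0.3067i → escape time 8
(row=2, col=0): c = -1.5400 + -0.8233i → escape time 3
(row=2, col=1): c = -0.8250 + -0.8233i → escape time 4
(row=2, col=2): c = -0.1100 + -0.8233i → escape time 8
(row=3, col=0): c = -1.5400 + -1.3400i → escape time 1
(row=3, col=1): c = -0.8250 + -1.3400i → escape time 2
(row=3, col=2): c = -0.1100 + -1.3400i → escape time 2

Answer: 588
488
348
122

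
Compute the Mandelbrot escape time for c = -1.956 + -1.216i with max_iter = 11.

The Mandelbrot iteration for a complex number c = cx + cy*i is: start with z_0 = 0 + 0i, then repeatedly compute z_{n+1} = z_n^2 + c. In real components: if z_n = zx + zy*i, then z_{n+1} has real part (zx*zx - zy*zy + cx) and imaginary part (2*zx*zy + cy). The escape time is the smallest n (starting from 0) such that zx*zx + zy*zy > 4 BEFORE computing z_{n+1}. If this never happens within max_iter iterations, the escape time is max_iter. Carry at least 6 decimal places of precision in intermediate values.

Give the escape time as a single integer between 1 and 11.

Answer: 1

Derivation:
z_0 = 0 + 0i, c = -1.9560 + -1.2160i
Iter 1: z = -1.9560 + -1.2160i, |z|^2 = 5.3046
Escaped at iteration 1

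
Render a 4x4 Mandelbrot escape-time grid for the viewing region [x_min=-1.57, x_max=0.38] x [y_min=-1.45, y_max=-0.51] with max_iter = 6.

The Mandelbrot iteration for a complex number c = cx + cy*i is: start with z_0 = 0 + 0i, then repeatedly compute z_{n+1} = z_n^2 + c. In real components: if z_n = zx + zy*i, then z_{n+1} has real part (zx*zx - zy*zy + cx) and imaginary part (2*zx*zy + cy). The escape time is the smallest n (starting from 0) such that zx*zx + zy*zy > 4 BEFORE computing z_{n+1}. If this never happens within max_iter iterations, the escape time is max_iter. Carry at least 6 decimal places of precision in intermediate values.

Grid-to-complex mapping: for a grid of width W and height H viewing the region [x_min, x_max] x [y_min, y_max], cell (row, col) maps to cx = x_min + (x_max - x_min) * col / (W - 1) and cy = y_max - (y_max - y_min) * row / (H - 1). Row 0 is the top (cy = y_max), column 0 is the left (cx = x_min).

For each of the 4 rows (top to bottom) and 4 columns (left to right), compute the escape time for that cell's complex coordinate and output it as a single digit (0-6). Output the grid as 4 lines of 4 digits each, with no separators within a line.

Answer: 3566
3364
2342
1222

Derivation:
(row=0, col=0): c = -1.5700 + -0.5100i → escape time 3
(row=0, col=1): c = -0.9200 + -0.5100i → escape time 5
(row=0, col=2): c = -0.2700 + -0.5100i → escape time 6
(row=0, col=3): c = 0.3800 + -0.5100i → escape time 6
(row=1, col=0): c = -1.5700 + -0.8233i → escape time 3
(row=1, col=1): c = -0.9200 + -0.8233i → escape time 3
(row=1, col=2): c = -0.2700 + -0.8233i → escape time 6
(row=1, col=3): c = 0.3800 + -0.8233i → escape time 4
(row=2, col=0): c = -1.5700 + -1.1367i → escape time 2
(row=2, col=1): c = -0.9200 + -1.1367i → escape time 3
(row=2, col=2): c = -0.2700 + -1.1367i → escape time 4
(row=2, col=3): c = 0.3800 + -1.1367i → escape time 2
(row=3, col=0): c = -1.5700 + -1.4500i → escape time 1
(row=3, col=1): c = -0.9200 + -1.4500i → escape time 2
(row=3, col=2): c = -0.2700 + -1.4500i → escape time 2
(row=3, col=3): c = 0.3800 + -1.4500i → escape time 2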